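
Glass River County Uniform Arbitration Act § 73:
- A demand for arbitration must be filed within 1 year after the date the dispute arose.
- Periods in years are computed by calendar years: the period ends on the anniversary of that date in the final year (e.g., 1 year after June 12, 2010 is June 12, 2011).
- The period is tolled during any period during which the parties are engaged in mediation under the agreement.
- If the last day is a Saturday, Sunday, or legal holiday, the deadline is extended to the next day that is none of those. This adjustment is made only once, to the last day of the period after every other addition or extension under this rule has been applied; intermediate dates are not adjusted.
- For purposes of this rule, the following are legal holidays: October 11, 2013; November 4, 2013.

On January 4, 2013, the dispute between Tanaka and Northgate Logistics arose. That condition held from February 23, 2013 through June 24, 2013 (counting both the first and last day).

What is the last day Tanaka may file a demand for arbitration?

1 year after January 4, 2013 is January 4, 2014.
From February 23, 2013 through June 24, 2013 inclusive is 122 days; tolling adds 122 days: January 4, 2014 + 122 days = May 6, 2014.
May 6, 2014 is a Tuesday and not a legal holiday, so no extension applies.

May 6, 2014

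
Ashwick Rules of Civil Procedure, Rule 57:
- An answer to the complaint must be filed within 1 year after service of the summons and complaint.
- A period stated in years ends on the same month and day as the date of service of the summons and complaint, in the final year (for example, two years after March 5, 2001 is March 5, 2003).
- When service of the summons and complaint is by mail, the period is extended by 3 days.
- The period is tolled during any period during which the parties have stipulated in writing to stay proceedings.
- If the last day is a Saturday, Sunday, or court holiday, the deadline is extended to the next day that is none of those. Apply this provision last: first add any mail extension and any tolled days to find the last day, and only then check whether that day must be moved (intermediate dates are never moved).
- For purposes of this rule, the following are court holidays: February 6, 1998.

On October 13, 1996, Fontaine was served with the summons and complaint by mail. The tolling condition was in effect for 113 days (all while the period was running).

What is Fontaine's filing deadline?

February 9, 1998

1 year after October 13, 1996 is October 13, 1997.
Service was by mail, adding 3 days: October 13, 1997 + 3 days = October 16, 1997.
Tolling adds 113 days: October 16, 1997 + 113 days = February 6, 1998.
February 6, 1998 is a listed holiday; February 7, 1998 is Saturday; February 8, 1998 is Sunday. The next qualifying day is February 9, 1998.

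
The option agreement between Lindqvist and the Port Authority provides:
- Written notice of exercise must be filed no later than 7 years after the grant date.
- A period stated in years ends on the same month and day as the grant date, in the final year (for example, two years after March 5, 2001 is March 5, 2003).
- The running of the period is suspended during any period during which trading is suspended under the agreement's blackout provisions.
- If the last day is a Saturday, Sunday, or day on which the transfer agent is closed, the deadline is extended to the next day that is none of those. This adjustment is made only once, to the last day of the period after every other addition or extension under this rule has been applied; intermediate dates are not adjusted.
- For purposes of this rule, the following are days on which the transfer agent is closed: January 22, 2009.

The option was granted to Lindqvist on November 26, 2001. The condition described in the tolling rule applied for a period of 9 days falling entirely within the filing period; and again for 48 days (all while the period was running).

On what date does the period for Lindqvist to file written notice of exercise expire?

January 23, 2009

7 years after November 26, 2001 is November 26, 2008.
Tolling adds 9 days: November 26, 2008 + 9 days = December 5, 2008.
Tolling adds 48 days: December 5, 2008 + 48 days = January 22, 2009.
January 22, 2009 is a listed holiday. The next qualifying day is January 23, 2009.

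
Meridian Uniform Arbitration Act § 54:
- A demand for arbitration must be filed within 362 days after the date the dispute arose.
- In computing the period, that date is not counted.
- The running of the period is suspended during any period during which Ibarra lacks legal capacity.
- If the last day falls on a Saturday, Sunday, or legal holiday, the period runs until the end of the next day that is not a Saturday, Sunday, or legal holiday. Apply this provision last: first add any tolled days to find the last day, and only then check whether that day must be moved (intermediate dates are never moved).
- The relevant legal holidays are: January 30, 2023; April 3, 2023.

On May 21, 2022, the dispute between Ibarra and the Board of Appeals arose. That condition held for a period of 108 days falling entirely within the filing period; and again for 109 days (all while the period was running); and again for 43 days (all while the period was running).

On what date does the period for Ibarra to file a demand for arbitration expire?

February 2, 2024

362 days after May 21, 2022 is May 18, 2023.
Tolling adds 108 days: May 18, 2023 + 108 days = September 3, 2023.
Tolling adds 109 days: September 3, 2023 + 109 days = December 21, 2023.
Tolling adds 43 days: December 21, 2023 + 43 days = February 2, 2024.
February 2, 2024 is a Friday and not a legal holiday, so no extension applies.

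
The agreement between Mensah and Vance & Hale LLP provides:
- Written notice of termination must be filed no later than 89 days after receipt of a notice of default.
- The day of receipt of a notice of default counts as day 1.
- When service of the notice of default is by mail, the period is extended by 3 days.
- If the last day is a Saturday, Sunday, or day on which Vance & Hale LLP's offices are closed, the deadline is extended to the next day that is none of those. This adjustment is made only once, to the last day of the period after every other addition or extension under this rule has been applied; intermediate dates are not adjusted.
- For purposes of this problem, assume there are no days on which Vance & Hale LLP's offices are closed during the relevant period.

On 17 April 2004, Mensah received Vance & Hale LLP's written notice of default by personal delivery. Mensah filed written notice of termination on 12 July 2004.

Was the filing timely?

Yes

Counting 17 April 2004 as day 1, day 89 is July 14, 2004.
Service was not by mail, so no mail extension applies.
July 14, 2004 is a Wednesday and not a day on which Vance & Hale LLP's offices are closed, so no extension applies.
The deadline is July 14, 2004; the filing on July 12, 2004 is on or before that date.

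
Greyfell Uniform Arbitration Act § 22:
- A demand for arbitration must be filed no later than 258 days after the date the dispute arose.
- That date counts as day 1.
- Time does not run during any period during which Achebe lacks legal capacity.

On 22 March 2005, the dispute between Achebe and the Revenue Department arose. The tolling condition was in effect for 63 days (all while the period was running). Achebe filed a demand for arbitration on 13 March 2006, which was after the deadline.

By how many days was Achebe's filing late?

36 days

Counting 22 March 2005 as day 1, day 258 is December 4, 2005.
Tolling adds 63 days: December 4, 2005 + 63 days = February 5, 2006.
The deadline is February 5, 2006; from February 5, 2006 to March 13, 2006 is 36 days.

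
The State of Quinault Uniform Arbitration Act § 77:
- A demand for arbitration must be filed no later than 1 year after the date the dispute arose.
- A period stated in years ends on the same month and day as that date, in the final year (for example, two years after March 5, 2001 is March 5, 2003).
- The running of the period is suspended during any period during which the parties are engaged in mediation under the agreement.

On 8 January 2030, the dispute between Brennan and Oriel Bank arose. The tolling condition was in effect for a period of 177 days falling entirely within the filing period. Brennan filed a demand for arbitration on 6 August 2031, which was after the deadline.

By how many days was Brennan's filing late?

33 days

1 year after 8 January 2030 is January 8, 2031.
Tolling adds 177 days: January 8, 2031 + 177 days = July 4, 2031.
The deadline is July 4, 2031; from July 4, 2031 to August 6, 2031 is 33 days.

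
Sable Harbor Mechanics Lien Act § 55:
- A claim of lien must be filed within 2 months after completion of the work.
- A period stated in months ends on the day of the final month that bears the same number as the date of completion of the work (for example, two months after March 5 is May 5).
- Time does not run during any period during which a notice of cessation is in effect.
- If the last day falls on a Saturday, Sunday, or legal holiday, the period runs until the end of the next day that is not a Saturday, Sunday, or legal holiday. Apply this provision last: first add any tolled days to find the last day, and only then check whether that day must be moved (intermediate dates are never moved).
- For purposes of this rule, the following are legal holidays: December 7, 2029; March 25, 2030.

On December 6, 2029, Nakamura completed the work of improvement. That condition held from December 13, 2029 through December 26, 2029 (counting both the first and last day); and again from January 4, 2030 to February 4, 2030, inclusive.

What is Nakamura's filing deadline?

2 months after December 6, 2029 is February 6, 2030.
From December 13, 2029 through December 26, 2029 inclusive is 14 days; tolling adds 14 days: February 6, 2030 + 14 days = February 20, 2030.
From January 4, 2030 through February 4, 2030 inclusive is 32 days; tolling adds 32 days: February 20, 2030 + 32 days = March 24, 2030.
March 24, 2030 is Sunday; March 25, 2030 is a listed holiday. The next qualifying day is March 26, 2030.

March 26, 2030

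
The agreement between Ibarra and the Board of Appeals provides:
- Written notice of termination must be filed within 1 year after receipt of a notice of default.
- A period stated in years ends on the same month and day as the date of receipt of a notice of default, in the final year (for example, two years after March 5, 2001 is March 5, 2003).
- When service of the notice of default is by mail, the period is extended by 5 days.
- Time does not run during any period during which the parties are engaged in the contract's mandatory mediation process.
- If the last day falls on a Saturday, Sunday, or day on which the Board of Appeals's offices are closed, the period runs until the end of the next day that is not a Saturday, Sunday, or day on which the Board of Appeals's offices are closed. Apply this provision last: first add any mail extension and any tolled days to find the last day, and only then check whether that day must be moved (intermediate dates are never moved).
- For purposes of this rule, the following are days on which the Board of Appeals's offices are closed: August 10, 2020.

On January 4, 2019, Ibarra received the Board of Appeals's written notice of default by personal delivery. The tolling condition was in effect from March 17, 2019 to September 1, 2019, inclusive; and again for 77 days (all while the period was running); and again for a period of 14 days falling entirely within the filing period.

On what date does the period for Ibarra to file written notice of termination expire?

September 21, 2020

1 year after January 4, 2019 is January 4, 2020.
Service was not by mail, so no mail extension applies.
From March 17, 2019 through September 1, 2019 inclusive is 169 days; tolling adds 169 days: January 4, 2020 + 169 days = June 21, 2020.
Tolling adds 77 days: June 21, 2020 + 77 days = September 6, 2020.
Tolling adds 14 days: September 6, 2020 + 14 days = September 20, 2020.
September 20, 2020 is Sunday. The next qualifying day is September 21, 2020.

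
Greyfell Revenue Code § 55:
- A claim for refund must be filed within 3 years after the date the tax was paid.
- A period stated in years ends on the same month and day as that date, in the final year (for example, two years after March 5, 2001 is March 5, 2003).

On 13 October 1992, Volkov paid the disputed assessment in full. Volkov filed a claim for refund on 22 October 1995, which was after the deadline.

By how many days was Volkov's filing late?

9 days

3 years after 13 October 1992 is October 13, 1995.
The deadline is October 13, 1995; from October 13, 1995 to October 22, 1995 is 9 days.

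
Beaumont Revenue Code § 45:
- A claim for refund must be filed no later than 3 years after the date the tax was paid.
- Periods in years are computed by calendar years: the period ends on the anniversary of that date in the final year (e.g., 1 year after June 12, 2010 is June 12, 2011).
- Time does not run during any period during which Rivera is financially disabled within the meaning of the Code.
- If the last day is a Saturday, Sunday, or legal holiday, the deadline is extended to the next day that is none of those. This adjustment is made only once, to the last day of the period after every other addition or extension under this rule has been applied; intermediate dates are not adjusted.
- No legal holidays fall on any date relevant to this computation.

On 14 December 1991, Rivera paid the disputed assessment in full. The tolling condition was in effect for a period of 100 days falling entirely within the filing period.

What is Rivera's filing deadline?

March 24, 1995

3 years after 14 December 1991 is December 14, 1994.
Tolling adds 100 days: December 14, 1994 + 100 days = March 24, 1995.
March 24, 1995 is a Friday and not a legal holiday, so no extension applies.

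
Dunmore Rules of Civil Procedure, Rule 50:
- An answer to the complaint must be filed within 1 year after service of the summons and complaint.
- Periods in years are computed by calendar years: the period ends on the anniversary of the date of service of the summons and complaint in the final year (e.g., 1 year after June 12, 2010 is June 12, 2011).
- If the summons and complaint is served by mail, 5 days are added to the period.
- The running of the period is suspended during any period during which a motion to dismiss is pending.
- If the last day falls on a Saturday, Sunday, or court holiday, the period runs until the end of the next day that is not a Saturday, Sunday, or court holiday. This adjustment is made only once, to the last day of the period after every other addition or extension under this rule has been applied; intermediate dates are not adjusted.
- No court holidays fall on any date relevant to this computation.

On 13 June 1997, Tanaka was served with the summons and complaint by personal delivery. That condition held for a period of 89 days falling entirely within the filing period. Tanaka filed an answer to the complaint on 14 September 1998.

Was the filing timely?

1 year after 13 June 1997 is June 13, 1998.
Service was not by mail, so no mail extension applies.
Tolling adds 89 days: June 13, 1998 + 89 days = September 10, 1998.
September 10, 1998 is a Thursday and not a court holiday, so no extension applies.
The deadline is September 10, 1998; the filing on September 14, 1998 is after that date.

No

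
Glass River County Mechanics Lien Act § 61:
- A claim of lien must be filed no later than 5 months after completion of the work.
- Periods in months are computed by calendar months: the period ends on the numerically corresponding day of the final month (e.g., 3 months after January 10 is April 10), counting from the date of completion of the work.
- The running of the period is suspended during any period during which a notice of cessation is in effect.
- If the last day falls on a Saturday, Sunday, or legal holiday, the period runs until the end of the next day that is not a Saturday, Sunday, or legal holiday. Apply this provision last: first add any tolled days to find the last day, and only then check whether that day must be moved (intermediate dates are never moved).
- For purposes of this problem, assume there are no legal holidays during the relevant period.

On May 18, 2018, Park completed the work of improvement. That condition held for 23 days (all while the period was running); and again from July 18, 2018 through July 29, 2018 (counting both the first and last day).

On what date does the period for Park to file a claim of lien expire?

5 months after May 18, 2018 is October 18, 2018.
Tolling adds 23 days: October 18, 2018 + 23 days = November 10, 2018.
From July 18, 2018 through July 29, 2018 inclusive is 12 days; tolling adds 12 days: November 10, 2018 + 12 days = November 22, 2018.
November 22, 2018 is a Thursday and not a legal holiday, so no extension applies.

November 22, 2018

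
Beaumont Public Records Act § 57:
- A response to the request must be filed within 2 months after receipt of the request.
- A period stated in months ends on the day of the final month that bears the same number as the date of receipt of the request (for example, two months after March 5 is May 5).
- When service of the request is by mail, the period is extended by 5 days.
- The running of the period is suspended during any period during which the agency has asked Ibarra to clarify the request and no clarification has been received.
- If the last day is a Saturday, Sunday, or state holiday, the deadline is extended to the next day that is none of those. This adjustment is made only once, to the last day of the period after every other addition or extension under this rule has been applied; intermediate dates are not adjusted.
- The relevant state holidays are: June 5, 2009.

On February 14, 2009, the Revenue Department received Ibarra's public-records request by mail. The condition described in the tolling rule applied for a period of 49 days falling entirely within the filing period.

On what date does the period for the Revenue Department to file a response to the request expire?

June 8, 2009

2 months after February 14, 2009 is April 14, 2009.
Service was by mail, adding 5 days: April 14, 2009 + 5 days = April 19, 2009.
Tolling adds 49 days: April 19, 2009 + 49 days = June 7, 2009.
June 7, 2009 is Sunday. The next qualifying day is June 8, 2009.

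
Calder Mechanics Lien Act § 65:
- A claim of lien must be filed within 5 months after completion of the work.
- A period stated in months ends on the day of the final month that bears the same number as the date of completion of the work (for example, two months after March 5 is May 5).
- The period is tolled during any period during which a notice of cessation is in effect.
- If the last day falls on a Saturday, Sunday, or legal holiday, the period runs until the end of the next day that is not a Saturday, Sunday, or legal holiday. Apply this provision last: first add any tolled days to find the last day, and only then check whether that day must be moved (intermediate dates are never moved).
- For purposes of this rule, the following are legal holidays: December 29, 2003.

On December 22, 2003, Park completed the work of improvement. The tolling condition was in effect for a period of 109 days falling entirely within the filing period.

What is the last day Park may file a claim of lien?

September 8, 2004

5 months after December 22, 2003 is May 22, 2004.
Tolling adds 109 days: May 22, 2004 + 109 days = September 8, 2004.
September 8, 2004 is a Wednesday and not a legal holiday, so no extension applies.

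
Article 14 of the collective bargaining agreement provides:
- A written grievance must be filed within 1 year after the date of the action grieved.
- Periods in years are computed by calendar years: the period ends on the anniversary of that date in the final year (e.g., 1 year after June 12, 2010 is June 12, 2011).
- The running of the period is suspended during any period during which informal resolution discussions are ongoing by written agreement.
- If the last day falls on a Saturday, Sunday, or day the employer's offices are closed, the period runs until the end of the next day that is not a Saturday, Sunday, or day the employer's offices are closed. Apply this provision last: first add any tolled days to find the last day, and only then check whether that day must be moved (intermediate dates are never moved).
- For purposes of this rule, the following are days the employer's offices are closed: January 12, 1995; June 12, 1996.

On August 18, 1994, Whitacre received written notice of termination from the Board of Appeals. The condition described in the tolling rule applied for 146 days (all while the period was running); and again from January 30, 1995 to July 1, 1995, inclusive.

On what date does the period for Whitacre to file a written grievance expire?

1 year after August 18, 1994 is August 18, 1995.
Tolling adds 146 days: August 18, 1995 + 146 days = January 11, 1996.
From January 30, 1995 through July 1, 1995 inclusive is 153 days; tolling adds 153 days: January 11, 1996 + 153 days = June 12, 1996.
June 12, 1996 is a listed holiday. The next qualifying day is June 13, 1996.

June 13, 1996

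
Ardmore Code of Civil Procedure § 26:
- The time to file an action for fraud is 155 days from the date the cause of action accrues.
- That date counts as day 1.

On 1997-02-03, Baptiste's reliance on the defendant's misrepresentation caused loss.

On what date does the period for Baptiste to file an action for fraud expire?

Counting 1997-02-03 as day 1, day 155 is July 7, 1997.

July 7, 1997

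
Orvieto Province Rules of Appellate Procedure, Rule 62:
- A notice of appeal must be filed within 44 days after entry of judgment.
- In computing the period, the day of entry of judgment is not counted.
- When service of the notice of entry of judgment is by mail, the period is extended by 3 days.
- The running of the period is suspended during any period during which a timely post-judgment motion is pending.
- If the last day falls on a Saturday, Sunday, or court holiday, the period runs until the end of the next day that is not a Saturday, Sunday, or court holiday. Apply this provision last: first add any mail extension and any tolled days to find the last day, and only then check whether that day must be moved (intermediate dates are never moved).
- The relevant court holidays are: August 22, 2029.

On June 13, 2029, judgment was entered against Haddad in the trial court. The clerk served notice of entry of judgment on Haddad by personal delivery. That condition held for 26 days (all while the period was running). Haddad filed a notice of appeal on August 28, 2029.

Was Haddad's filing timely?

No

44 days after June 13, 2029 is July 27, 2029.
Service was not by mail, so no mail extension applies.
Tolling adds 26 days: July 27, 2029 + 26 days = August 22, 2029.
August 22, 2029 is a listed holiday. The next qualifying day is August 23, 2029.
The deadline is August 23, 2029; the filing on August 28, 2029 is after that date.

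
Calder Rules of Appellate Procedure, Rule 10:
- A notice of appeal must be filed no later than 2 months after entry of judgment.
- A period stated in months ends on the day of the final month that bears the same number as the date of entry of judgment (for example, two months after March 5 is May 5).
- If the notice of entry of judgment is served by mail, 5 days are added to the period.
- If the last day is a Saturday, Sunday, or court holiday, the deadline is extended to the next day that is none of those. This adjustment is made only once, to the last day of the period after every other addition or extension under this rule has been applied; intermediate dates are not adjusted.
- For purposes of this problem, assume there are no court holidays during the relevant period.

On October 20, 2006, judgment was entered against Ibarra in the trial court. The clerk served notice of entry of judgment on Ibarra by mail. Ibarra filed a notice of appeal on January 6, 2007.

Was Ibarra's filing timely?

No

2 months after October 20, 2006 is December 20, 2006.
Service was by mail, adding 5 days: December 20, 2006 + 5 days = December 25, 2006.
December 25, 2006 is a Monday and not a court holiday, so no extension applies.
The deadline is December 25, 2006; the filing on January 6, 2007 is after that date.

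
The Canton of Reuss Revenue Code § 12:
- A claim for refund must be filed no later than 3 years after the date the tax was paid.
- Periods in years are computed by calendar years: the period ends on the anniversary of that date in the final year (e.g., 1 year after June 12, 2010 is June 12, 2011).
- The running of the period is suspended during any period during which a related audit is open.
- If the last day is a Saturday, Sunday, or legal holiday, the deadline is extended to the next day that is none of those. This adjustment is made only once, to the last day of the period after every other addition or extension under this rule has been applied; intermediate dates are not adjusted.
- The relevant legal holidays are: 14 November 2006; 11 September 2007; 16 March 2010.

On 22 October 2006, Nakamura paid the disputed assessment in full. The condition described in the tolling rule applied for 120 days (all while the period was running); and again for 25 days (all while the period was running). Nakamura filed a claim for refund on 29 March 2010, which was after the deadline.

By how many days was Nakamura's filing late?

3 years after 22 October 2006 is October 22, 2009.
Tolling adds 120 days: October 22, 2009 + 120 days = February 19, 2010.
Tolling adds 25 days: February 19, 2010 + 25 days = March 16, 2010.
March 16, 2010 is a listed holiday. The next qualifying day is March 17, 2010.
The deadline is March 17, 2010; from March 17, 2010 to March 29, 2010 is 12 days.

12 days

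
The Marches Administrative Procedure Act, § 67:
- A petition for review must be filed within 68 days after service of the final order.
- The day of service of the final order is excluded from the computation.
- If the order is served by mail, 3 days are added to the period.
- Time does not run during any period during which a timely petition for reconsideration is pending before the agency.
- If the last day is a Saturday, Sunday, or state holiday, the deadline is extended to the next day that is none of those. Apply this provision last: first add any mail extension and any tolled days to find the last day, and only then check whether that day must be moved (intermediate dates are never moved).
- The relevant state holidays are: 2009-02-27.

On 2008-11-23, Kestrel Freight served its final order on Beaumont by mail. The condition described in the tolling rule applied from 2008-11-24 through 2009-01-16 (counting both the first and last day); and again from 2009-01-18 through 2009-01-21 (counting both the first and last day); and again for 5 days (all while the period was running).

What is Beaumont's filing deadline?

April 6, 2009

68 days after 2008-11-23 is January 30, 2009.
Service was by mail, adding 3 days: January 30, 2009 + 3 days = February 2, 2009.
From November 24, 2008 through January 16, 2009 inclusive is 54 days; tolling adds 54 days: February 2, 2009 + 54 days = March 28, 2009.
From January 18, 2009 through January 21, 2009 inclusive is 4 days; tolling adds 4 days: March 28, 2009 + 4 days = April 1, 2009.
Tolling adds 5 days: April 1, 2009 + 5 days = April 6, 2009.
April 6, 2009 is a Monday and not a state holiday, so no extension applies.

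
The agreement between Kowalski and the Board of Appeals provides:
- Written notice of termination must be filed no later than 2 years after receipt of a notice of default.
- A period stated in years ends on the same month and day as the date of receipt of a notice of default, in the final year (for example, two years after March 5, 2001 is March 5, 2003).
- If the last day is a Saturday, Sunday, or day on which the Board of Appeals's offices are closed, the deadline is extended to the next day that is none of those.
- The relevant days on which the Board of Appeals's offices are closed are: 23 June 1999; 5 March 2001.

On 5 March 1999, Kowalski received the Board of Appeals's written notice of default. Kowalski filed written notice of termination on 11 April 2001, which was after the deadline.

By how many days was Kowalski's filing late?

2 years after 5 March 1999 is March 5, 2001.
March 5, 2001 is a listed holiday. The next qualifying day is March 6, 2001.
The deadline is March 6, 2001; from March 6, 2001 to April 11, 2001 is 36 days.

36 days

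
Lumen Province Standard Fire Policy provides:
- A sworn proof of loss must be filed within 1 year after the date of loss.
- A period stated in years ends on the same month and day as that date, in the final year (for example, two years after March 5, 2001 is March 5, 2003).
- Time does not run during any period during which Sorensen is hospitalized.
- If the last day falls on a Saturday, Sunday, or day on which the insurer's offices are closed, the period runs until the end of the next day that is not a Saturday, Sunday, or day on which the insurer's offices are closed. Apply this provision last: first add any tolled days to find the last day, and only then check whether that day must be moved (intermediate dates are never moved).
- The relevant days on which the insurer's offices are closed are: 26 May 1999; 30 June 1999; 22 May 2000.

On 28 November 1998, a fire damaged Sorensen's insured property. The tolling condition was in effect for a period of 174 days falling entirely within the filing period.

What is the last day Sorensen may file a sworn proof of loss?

1 year after 28 November 1998 is November 28, 1999.
Tolling adds 174 days: November 28, 1999 + 174 days = May 20, 2000.
May 20, 2000 is Saturday; May 21, 2000 is Sunday; May 22, 2000 is a listed holiday. The next qualifying day is May 23, 2000.

May 23, 2000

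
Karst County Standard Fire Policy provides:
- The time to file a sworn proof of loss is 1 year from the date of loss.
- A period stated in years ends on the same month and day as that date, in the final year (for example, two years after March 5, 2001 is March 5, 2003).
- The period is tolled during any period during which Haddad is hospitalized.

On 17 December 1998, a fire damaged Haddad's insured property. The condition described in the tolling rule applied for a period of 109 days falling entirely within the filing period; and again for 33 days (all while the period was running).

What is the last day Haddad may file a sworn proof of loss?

May 7, 2000

1 year after 17 December 1998 is December 17, 1999.
Tolling adds 109 days: December 17, 1999 + 109 days = April 4, 2000.
Tolling adds 33 days: April 4, 2000 + 33 days = May 7, 2000.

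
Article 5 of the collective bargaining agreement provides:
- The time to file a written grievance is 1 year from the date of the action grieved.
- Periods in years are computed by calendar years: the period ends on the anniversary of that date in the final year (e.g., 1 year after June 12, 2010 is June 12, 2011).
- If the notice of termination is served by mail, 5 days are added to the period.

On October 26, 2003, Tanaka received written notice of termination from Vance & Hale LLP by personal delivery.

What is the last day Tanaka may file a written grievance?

1 year after October 26, 2003 is October 26, 2004.
Service was not by mail, so no mail extension applies.

October 26, 2004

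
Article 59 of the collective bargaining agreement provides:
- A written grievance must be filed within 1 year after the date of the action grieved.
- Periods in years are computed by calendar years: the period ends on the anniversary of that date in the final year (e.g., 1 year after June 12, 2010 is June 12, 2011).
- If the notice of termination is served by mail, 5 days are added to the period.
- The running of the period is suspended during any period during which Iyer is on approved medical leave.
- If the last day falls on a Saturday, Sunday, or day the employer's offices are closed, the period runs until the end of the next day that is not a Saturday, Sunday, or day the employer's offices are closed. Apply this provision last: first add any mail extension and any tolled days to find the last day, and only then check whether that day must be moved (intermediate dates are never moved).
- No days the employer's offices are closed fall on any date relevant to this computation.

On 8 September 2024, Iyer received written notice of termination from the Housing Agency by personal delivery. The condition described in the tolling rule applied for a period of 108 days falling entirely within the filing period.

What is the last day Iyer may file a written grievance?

December 25, 2025

1 year after 8 September 2024 is September 8, 2025.
Service was not by mail, so no mail extension applies.
Tolling adds 108 days: September 8, 2025 + 108 days = December 25, 2025.
December 25, 2025 is a Thursday and not a day the employer's offices are closed, so no extension applies.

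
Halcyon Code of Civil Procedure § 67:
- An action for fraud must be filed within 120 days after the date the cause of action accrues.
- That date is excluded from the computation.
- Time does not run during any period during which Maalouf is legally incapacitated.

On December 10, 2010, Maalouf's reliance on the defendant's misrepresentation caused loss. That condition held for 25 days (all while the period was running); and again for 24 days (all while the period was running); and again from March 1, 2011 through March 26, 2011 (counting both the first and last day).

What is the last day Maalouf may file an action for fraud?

June 23, 2011

120 days after December 10, 2010 is April 9, 2011.
Tolling adds 25 days: April 9, 2011 + 25 days = May 4, 2011.
Tolling adds 24 days: May 4, 2011 + 24 days = May 28, 2011.
From March 1, 2011 through March 26, 2011 inclusive is 26 days; tolling adds 26 days: May 28, 2011 + 26 days = June 23, 2011.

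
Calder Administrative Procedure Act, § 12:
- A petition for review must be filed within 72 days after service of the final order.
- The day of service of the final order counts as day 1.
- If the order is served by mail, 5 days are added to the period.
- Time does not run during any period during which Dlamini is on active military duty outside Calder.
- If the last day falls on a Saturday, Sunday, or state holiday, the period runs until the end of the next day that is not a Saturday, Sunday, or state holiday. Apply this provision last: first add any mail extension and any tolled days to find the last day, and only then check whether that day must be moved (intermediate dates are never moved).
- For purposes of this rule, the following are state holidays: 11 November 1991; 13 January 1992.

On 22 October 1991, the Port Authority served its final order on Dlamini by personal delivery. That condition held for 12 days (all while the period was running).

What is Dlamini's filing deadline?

January 14, 1992

Counting 22 October 1991 as day 1, day 72 is January 1, 1992.
Service was not by mail, so no mail extension applies.
Tolling adds 12 days: January 1, 1992 + 12 days = January 13, 1992.
January 13, 1992 is a listed holiday. The next qualifying day is January 14, 1992.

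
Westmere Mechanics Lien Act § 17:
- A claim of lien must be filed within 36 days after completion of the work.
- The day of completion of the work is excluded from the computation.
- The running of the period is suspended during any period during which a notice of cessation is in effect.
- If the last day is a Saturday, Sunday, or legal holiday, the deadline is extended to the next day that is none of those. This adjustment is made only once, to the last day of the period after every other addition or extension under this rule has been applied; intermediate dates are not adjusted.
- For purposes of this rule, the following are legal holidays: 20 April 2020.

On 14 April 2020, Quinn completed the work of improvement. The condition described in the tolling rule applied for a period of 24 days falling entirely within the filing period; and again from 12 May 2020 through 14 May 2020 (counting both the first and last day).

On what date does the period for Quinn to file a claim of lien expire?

June 16, 2020

36 days after 14 April 2020 is May 20, 2020.
Tolling adds 24 days: May 20, 2020 + 24 days = June 13, 2020.
From May 12, 2020 through May 14, 2020 inclusive is 3 days; tolling adds 3 days: June 13, 2020 + 3 days = June 16, 2020.
June 16, 2020 is a Tuesday and not a legal holiday, so no extension applies.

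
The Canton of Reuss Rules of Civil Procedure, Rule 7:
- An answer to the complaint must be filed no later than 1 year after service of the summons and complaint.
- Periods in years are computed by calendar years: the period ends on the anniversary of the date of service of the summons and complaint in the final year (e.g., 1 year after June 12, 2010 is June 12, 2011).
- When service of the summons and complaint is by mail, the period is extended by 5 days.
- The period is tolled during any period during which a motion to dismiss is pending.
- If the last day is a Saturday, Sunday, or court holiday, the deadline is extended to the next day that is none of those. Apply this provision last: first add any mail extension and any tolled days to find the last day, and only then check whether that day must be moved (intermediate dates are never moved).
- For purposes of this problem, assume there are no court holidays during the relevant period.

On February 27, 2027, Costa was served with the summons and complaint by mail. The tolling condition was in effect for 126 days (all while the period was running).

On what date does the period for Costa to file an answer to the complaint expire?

1 year after February 27, 2027 is February 27, 2028.
Service was by mail, adding 5 days: February 27, 2028 + 5 days = March 3, 2028.
Tolling adds 126 days: March 3, 2028 + 126 days = July 7, 2028.
July 7, 2028 is a Friday and not a court holiday, so no extension applies.

July 7, 2028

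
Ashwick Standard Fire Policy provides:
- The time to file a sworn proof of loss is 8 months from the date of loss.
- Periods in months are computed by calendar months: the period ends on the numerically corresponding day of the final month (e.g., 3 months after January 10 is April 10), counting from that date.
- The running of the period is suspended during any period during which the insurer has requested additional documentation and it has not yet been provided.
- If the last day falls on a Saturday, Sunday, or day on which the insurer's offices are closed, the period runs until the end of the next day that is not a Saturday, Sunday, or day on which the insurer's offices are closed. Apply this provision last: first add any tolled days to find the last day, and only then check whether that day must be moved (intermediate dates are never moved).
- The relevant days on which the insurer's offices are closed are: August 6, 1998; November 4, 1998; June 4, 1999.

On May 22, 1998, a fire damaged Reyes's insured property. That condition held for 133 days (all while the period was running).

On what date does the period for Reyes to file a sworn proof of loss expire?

8 months after May 22, 1998 is January 22, 1999.
Tolling adds 133 days: January 22, 1999 + 133 days = June 4, 1999.
June 4, 1999 is a listed holiday; June 5, 1999 is Saturday; June 6, 1999 is Sunday. The next qualifying day is June 7, 1999.

June 7, 1999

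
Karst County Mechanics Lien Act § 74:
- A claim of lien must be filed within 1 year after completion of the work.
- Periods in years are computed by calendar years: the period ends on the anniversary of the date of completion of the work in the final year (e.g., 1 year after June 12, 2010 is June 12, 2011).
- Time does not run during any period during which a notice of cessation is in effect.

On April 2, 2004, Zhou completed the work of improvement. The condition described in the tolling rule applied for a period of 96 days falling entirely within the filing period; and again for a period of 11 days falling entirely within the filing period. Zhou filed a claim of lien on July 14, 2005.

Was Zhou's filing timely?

Yes

1 year after April 2, 2004 is April 2, 2005.
Tolling adds 96 days: April 2, 2005 + 96 days = July 7, 2005.
Tolling adds 11 days: July 7, 2005 + 11 days = July 18, 2005.
The deadline is July 18, 2005; the filing on July 14, 2005 is on or before that date.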